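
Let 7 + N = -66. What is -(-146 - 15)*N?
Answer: -11753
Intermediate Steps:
N = -73 (N = -7 - 66 = -73)
-(-146 - 15)*N = -(-146 - 15)*(-73) = -(-161)*(-73) = -1*11753 = -11753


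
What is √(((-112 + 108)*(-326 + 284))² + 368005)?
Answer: √396229 ≈ 629.47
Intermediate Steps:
√(((-112 + 108)*(-326 + 284))² + 368005) = √((-4*(-42))² + 368005) = √(168² + 368005) = √(28224 + 368005) = √396229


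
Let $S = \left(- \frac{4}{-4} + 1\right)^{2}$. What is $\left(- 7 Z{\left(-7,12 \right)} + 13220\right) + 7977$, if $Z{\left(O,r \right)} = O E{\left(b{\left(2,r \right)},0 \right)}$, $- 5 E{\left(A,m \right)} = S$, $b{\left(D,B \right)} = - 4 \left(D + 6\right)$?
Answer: $\frac{105789}{5} \approx 21158.0$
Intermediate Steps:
$b{\left(D,B \right)} = -24 - 4 D$ ($b{\left(D,B \right)} = - 4 \left(6 + D\right) = -24 - 4 D$)
$S = 4$ ($S = \left(\left(-4\right) \left(- \frac{1}{4}\right) + 1\right)^{2} = \left(1 + 1\right)^{2} = 2^{2} = 4$)
$E{\left(A,m \right)} = - \frac{4}{5}$ ($E{\left(A,m \right)} = \left(- \frac{1}{5}\right) 4 = - \frac{4}{5}$)
$Z{\left(O,r \right)} = - \frac{4 O}{5}$ ($Z{\left(O,r \right)} = O \left(- \frac{4}{5}\right) = - \frac{4 O}{5}$)
$\left(- 7 Z{\left(-7,12 \right)} + 13220\right) + 7977 = \left(- 7 \left(\left(- \frac{4}{5}\right) \left(-7\right)\right) + 13220\right) + 7977 = \left(\left(-7\right) \frac{28}{5} + 13220\right) + 7977 = \left(- \frac{196}{5} + 13220\right) + 7977 = \frac{65904}{5} + 7977 = \frac{105789}{5}$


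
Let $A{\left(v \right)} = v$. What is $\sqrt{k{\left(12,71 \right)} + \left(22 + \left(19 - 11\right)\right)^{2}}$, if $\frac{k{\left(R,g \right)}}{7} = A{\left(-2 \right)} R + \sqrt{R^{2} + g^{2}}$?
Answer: $\sqrt{732 + 7 \sqrt{5185}} \approx 35.157$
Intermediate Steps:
$k{\left(R,g \right)} = - 14 R + 7 \sqrt{R^{2} + g^{2}}$ ($k{\left(R,g \right)} = 7 \left(- 2 R + \sqrt{R^{2} + g^{2}}\right) = 7 \left(\sqrt{R^{2} + g^{2}} - 2 R\right) = - 14 R + 7 \sqrt{R^{2} + g^{2}}$)
$\sqrt{k{\left(12,71 \right)} + \left(22 + \left(19 - 11\right)\right)^{2}} = \sqrt{\left(\left(-14\right) 12 + 7 \sqrt{12^{2} + 71^{2}}\right) + \left(22 + \left(19 - 11\right)\right)^{2}} = \sqrt{\left(-168 + 7 \sqrt{144 + 5041}\right) + \left(22 + 8\right)^{2}} = \sqrt{\left(-168 + 7 \sqrt{5185}\right) + 30^{2}} = \sqrt{\left(-168 + 7 \sqrt{5185}\right) + 900} = \sqrt{732 + 7 \sqrt{5185}}$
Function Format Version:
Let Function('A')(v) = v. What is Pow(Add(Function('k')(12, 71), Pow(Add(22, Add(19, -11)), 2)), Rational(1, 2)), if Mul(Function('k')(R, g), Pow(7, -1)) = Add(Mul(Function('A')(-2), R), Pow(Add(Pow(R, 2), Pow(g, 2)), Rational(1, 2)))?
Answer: Pow(Add(732, Mul(7, Pow(5185, Rational(1, 2)))), Rational(1, 2)) ≈ 35.157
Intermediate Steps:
Function('k')(R, g) = Add(Mul(-14, R), Mul(7, Pow(Add(Pow(R, 2), Pow(g, 2)), Rational(1, 2)))) (Function('k')(R, g) = Mul(7, Add(Mul(-2, R), Pow(Add(Pow(R, 2), Pow(g, 2)), Rational(1, 2)))) = Mul(7, Add(Pow(Add(Pow(R, 2), Pow(g, 2)), Rational(1, 2)), Mul(-2, R))) = Add(Mul(-14, R), Mul(7, Pow(Add(Pow(R, 2), Pow(g, 2)), Rational(1, 2)))))
Pow(Add(Function('k')(12, 71), Pow(Add(22, Add(19, -11)), 2)), Rational(1, 2)) = Pow(Add(Add(Mul(-14, 12), Mul(7, Pow(Add(Pow(12, 2), Pow(71, 2)), Rational(1, 2)))), Pow(Add(22, Add(19, -11)), 2)), Rational(1, 2)) = Pow(Add(Add(-168, Mul(7, Pow(Add(144, 5041), Rational(1, 2)))), Pow(Add(22, 8), 2)), Rational(1, 2)) = Pow(Add(Add(-168, Mul(7, Pow(5185, Rational(1, 2)))), Pow(30, 2)), Rational(1, 2)) = Pow(Add(Add(-168, Mul(7, Pow(5185, Rational(1, 2)))), 900), Rational(1, 2)) = Pow(Add(732, Mul(7, Pow(5185, Rational(1, 2)))), Rational(1, 2))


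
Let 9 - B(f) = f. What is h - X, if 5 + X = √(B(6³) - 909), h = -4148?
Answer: -4143 - 6*I*√31 ≈ -4143.0 - 33.407*I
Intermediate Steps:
B(f) = 9 - f
X = -5 + 6*I*√31 (X = -5 + √((9 - 1*6³) - 909) = -5 + √((9 - 1*216) - 909) = -5 + √((9 - 216) - 909) = -5 + √(-207 - 909) = -5 + √(-1116) = -5 + 6*I*√31 ≈ -5.0 + 33.407*I)
h - X = -4148 - (-5 + 6*I*√31) = -4148 + (5 - 6*I*√31) = -4143 - 6*I*√31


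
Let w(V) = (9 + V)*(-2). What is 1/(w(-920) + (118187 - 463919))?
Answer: -1/343910 ≈ -2.9077e-6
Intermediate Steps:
w(V) = -18 - 2*V
1/(w(-920) + (118187 - 463919)) = 1/((-18 - 2*(-920)) + (118187 - 463919)) = 1/((-18 + 1840) - 345732) = 1/(1822 - 345732) = 1/(-343910) = -1/343910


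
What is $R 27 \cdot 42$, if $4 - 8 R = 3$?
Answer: $\frac{567}{4} \approx 141.75$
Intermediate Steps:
$R = \frac{1}{8}$ ($R = \frac{1}{2} - \frac{3}{8} = \frac{1}{8} \approx 0.125$)
$R 27 \cdot 42 = \frac{1}{8} \cdot 27 \cdot 42 = \frac{27}{8} \cdot 42 = \frac{567}{4}$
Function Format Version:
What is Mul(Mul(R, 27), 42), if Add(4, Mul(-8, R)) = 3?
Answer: Rational(567, 4) ≈ 141.75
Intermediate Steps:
R = Rational(1, 8) (R = Add(Rational(1, 2), Mul(Rational(-1, 8), 3)) = Add(Rational(1, 2), Rational(-3, 8)) = Rational(1, 8) ≈ 0.12500)
Mul(Mul(R, 27), 42) = Mul(Mul(Rational(1, 8), 27), 42) = Mul(Rational(27, 8), 42) = Rational(567, 4)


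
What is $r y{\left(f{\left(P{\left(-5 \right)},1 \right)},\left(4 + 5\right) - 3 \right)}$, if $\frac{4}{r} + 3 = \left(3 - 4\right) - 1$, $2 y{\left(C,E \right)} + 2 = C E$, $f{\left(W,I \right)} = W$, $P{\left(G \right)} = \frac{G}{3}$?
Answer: $\frac{24}{5} \approx 4.8$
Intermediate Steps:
$P{\left(G \right)} = \frac{G}{3}$ ($P{\left(G \right)} = G \frac{1}{3} = \frac{G}{3}$)
$y{\left(C,E \right)} = -1 + \frac{C E}{2}$
$r = - \frac{4}{5}$ ($r = \frac{4}{-3 + \left(\left(3 - 4\right) - 1\right)} = \frac{4}{-3 - 2} = \frac{4}{-5} = 4 \left(- \frac{1}{5}\right) = - \frac{4}{5} \approx -0.8$)
$r y{\left(f{\left(P{\left(-5 \right)},1 \right)},\left(4 + 5\right) - 3 \right)} = - \frac{4 \left(-1 + \frac{\frac{1}{3} \left(-5\right) \left(\left(4 + 5\right) - 3\right)}{2}\right)}{5} = - \frac{4 \left(-1 + \frac{1}{2} \left(- \frac{5}{3}\right) \left(9 - 3\right)\right)}{5} = - \frac{4 \left(-1 + \frac{1}{2} \left(- \frac{5}{3}\right) 6\right)}{5} = - \frac{4 \left(-1 - 5\right)}{5} = \left(- \frac{4}{5}\right) \left(-6\right) = \frac{24}{5}$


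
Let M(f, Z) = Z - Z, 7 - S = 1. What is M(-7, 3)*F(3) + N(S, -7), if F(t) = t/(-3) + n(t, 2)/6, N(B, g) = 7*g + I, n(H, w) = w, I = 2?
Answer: -47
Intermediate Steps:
S = 6 (S = 7 - 1*1 = 7 - 1 = 6)
M(f, Z) = 0
N(B, g) = 2 + 7*g (N(B, g) = 7*g + 2 = 2 + 7*g)
F(t) = ⅓ - t/3 (F(t) = t/(-3) + 2/6 = t*(-⅓) + 2*(⅙) = -t/3 + ⅓ = ⅓ - t/3)
M(-7, 3)*F(3) + N(S, -7) = 0*(⅓ - ⅓*3) + (2 + 7*(-7)) = 0*(⅓ - 1) + (2 - 49) = 0*(-⅔) - 47 = 0 - 47 = -47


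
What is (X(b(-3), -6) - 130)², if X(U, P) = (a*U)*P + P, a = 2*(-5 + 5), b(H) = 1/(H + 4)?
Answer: 18496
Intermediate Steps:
b(H) = 1/(4 + H)
a = 0 (a = 2*0 = 0)
X(U, P) = P (X(U, P) = (0*U)*P + P = 0*P + P = 0 + P = P)
(X(b(-3), -6) - 130)² = (-6 - 130)² = (-136)² = 18496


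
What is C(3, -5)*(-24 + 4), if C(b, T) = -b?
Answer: 60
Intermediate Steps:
C(3, -5)*(-24 + 4) = (-1*3)*(-24 + 4) = -3*(-20) = 60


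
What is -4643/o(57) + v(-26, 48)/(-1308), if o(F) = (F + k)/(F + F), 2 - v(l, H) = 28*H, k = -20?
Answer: -346138681/24198 ≈ -14304.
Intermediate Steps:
v(l, H) = 2 - 28*H
o(F) = (-20 + F)/(2*F) (o(F) = (F - 20)/(F + F) = (-20 + F)/((2*F)) = (-20 + F)*(1/(2*F)) = (-20 + F)/(2*F))
-4643/o(57) + v(-26, 48)/(-1308) = -4643*114/(-20 + 57) + (2 - 28*48)/(-1308) = -4643/((½)*(1/57)*37) + (2 - 1344)*(-1/1308) = -4643/37/114 - 1342*(-1/1308) = -4643*114/37 + 671/654 = -529302/37 + 671/654 = -346138681/24198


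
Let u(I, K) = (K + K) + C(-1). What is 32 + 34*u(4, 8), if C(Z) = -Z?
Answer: 610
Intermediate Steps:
u(I, K) = 1 + 2*K (u(I, K) = (K + K) - 1*(-1) = 2*K + 1 = 1 + 2*K)
32 + 34*u(4, 8) = 32 + 34*(1 + 2*8) = 32 + 34*(1 + 16) = 32 + 34*17 = 32 + 578 = 610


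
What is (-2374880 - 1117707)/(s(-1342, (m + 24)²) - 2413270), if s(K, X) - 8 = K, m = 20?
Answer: 3492587/2414604 ≈ 1.4464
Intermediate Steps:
s(K, X) = 8 + K
(-2374880 - 1117707)/(s(-1342, (m + 24)²) - 2413270) = (-2374880 - 1117707)/((8 - 1342) - 2413270) = -3492587/(-1334 - 2413270) = -3492587/(-2414604) = -3492587*(-1/2414604) = 3492587/2414604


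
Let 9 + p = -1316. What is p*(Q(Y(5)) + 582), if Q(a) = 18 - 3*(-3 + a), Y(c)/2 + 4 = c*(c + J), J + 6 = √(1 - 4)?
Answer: -878475 + 39750*I*√3 ≈ -8.7848e+5 + 68849.0*I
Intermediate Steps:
p = -1325 (p = -9 - 1316 = -1325)
J = -6 + I*√3 (J = -6 + √(1 - 4) = -6 + √(-3) = -6 + I*√3 ≈ -6.0 + 1.732*I)
Y(c) = -8 + 2*c*(-6 + c + I*√3) (Y(c) = -8 + 2*(c*(c + (-6 + I*√3))) = -8 + 2*(c*(-6 + c + I*√3)) = -8 + 2*c*(-6 + c + I*√3))
Q(a) = 27 - 3*a (Q(a) = 18 + (9 - 3*a) = 27 - 3*a)
p*(Q(Y(5)) + 582) = -1325*((27 - 3*(-8 + 2*5² - 2*5*(6 - I*√3))) + 582) = -1325*((27 - 3*(-8 + 2*25 + (-60 + 10*I*√3))) + 582) = -1325*((27 - 3*(-8 + 50 + (-60 + 10*I*√3))) + 582) = -1325*((27 - 3*(-18 + 10*I*√3)) + 582) = -1325*((27 + (54 - 30*I*√3)) + 582) = -1325*((81 - 30*I*√3) + 582) = -1325*(663 - 30*I*√3) = -878475 + 39750*I*√3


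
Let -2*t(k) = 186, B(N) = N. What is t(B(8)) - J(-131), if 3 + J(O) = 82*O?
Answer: 10652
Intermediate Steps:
J(O) = -3 + 82*O
t(k) = -93 (t(k) = -½*186 = -93)
t(B(8)) - J(-131) = -93 - (-3 + 82*(-131)) = -93 - (-3 - 10742) = -93 - 1*(-10745) = -93 + 10745 = 10652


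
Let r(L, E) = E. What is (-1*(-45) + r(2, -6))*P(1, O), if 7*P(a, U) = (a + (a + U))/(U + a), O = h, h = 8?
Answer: 130/21 ≈ 6.1905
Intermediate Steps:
O = 8
P(a, U) = (U + 2*a)/(7*(U + a)) (P(a, U) = ((a + (a + U))/(U + a))/7 = ((a + (U + a))/(U + a))/7 = ((U + 2*a)/(U + a))/7 = (U + 2*a)/(7*(U + a)))
(-1*(-45) + r(2, -6))*P(1, O) = (-1*(-45) - 6)*((8 + 2*1)/(7*(8 + 1))) = (45 - 6)*((⅐)*(8 + 2)/9) = 39*((⅐)*(⅑)*10) = 39*(10/63) = 130/21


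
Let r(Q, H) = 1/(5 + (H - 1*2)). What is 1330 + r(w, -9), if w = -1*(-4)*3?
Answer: 7979/6 ≈ 1329.8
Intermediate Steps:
w = 12 (w = 4*3 = 12)
r(Q, H) = 1/(3 + H) (r(Q, H) = 1/(5 + (H - 2)) = 1/(5 + (-2 + H)) = 1/(3 + H))
1330 + r(w, -9) = 1330 + 1/(3 - 9) = 1330 + 1/(-6) = 1330 - ⅙ = 7979/6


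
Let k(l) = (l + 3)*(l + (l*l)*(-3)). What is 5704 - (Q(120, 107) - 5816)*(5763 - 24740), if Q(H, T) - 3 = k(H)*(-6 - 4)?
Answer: 1005450559203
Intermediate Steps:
k(l) = (3 + l)*(l - 3*l²) (k(l) = (3 + l)*(l + l²*(-3)) = (3 + l)*(l - 3*l²))
Q(H, T) = 3 - 10*H*(3 - 8*H - 3*H²) (Q(H, T) = 3 + (H*(3 - 8*H - 3*H²))*(-6 - 4) = 3 + (H*(3 - 8*H - 3*H²))*(-10) = 3 - 10*H*(3 - 8*H - 3*H²))
5704 - (Q(120, 107) - 5816)*(5763 - 24740) = 5704 - ((3 + 10*120*(-3 + 3*120² + 8*120)) - 5816)*(5763 - 24740) = 5704 - ((3 + 10*120*(-3 + 3*14400 + 960)) - 5816)*(-18977) = 5704 - ((3 + 10*120*(-3 + 43200 + 960)) - 5816)*(-18977) = 5704 - ((3 + 10*120*44157) - 5816)*(-18977) = 5704 - ((3 + 52988400) - 5816)*(-18977) = 5704 - (52988403 - 5816)*(-18977) = 5704 - 52982587*(-18977) = 5704 - 1*(-1005450553499) = 5704 + 1005450553499 = 1005450559203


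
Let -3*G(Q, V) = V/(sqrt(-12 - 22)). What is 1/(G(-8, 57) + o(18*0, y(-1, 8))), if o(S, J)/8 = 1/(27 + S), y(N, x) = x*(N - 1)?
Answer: 7344/265345 - 13851*I*sqrt(34)/265345 ≈ 0.027677 - 0.30438*I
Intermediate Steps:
y(N, x) = x*(-1 + N)
o(S, J) = 8/(27 + S)
G(Q, V) = I*V*sqrt(34)/102 (G(Q, V) = -V/(3*(sqrt(-12 - 22))) = -V/(3*(sqrt(-34))) = -V/(3*(I*sqrt(34))) = -V*(-I*sqrt(34)/34)/3 = -(-1)*I*V*sqrt(34)/102 = I*V*sqrt(34)/102)
1/(G(-8, 57) + o(18*0, y(-1, 8))) = 1/((1/102)*I*57*sqrt(34) + 8/(27 + 18*0)) = 1/(19*I*sqrt(34)/34 + 8/(27 + 0)) = 1/(19*I*sqrt(34)/34 + 8/27) = 1/(8/27 + 19*I*sqrt(34)/34)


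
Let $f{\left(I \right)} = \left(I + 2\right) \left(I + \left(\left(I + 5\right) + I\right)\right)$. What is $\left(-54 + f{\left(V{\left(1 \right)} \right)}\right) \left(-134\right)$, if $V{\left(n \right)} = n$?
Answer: $4020$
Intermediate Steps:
$f{\left(I \right)} = \left(2 + I\right) \left(5 + 3 I\right)$ ($f{\left(I \right)} = \left(2 + I\right) \left(I + \left(\left(5 + I\right) + I\right)\right) = \left(2 + I\right) \left(I + \left(5 + 2 I\right)\right) = \left(2 + I\right) \left(5 + 3 I\right)$)
$\left(-54 + f{\left(V{\left(1 \right)} \right)}\right) \left(-134\right) = \left(-54 + \left(10 + 3 \cdot 1^{2} + 11 \cdot 1\right)\right) \left(-134\right) = \left(-54 + \left(10 + 3 \cdot 1 + 11\right)\right) \left(-134\right) = \left(-54 + \left(10 + 3 + 11\right)\right) \left(-134\right) = \left(-54 + 24\right) \left(-134\right) = \left(-30\right) \left(-134\right) = 4020$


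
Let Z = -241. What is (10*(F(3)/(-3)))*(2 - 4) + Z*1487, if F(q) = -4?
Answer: -1075181/3 ≈ -3.5839e+5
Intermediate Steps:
(10*(F(3)/(-3)))*(2 - 4) + Z*1487 = (10*(-4/(-3)))*(2 - 4) - 241*1487 = (10*(-4*(-1/3)))*(-2) - 358367 = (10*(4/3))*(-2) - 358367 = (40/3)*(-2) - 358367 = -80/3 - 358367 = -1075181/3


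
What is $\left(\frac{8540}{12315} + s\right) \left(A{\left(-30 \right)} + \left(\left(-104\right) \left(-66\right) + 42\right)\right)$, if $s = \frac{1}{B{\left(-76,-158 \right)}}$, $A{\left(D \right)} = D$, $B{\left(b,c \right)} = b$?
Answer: $\frac{72968685}{15599} \approx 4677.8$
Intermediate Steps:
$s = - \frac{1}{76}$ ($s = \frac{1}{-76} = - \frac{1}{76} \approx -0.013158$)
$\left(\frac{8540}{12315} + s\right) \left(A{\left(-30 \right)} + \left(\left(-104\right) \left(-66\right) + 42\right)\right) = \left(\frac{8540}{12315} - \frac{1}{76}\right) \left(-30 + \left(\left(-104\right) \left(-66\right) + 42\right)\right) = \left(8540 \cdot \frac{1}{12315} - \frac{1}{76}\right) \left(-30 + \left(6864 + 42\right)\right) = \left(\frac{1708}{2463} - \frac{1}{76}\right) \left(-30 + 6906\right) = \frac{127345}{187188} \cdot 6876 = \frac{72968685}{15599}$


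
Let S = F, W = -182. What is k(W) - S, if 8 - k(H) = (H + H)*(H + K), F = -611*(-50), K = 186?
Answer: -29086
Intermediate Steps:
F = 30550
k(H) = 8 - 2*H*(186 + H) (k(H) = 8 - (H + H)*(H + 186) = 8 - 2*H*(186 + H))
S = 30550
k(W) - S = (8 - 372*(-182) - 2*(-182)²) - 1*30550 = (8 + 67704 - 2*33124) - 30550 = (8 + 67704 - 66248) - 30550 = 1464 - 30550 = -29086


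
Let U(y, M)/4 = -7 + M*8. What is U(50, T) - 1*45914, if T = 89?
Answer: -43094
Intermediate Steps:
U(y, M) = -28 + 32*M (U(y, M) = 4*(-7 + M*8) = 4*(-7 + 8*M) = -28 + 32*M)
U(50, T) - 1*45914 = (-28 + 32*89) - 1*45914 = (-28 + 2848) - 45914 = 2820 - 45914 = -43094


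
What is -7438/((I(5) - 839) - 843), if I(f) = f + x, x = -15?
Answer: 3719/846 ≈ 4.3960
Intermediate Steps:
I(f) = -15 + f (I(f) = f - 15 = -15 + f)
-7438/((I(5) - 839) - 843) = -7438/(((-15 + 5) - 839) - 843) = -7438/((-10 - 839) - 843) = -7438/(-849 - 843) = -7438/(-1692) = -7438*(-1/1692) = 3719/846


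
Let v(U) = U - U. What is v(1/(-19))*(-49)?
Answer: 0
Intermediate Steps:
v(U) = 0
v(1/(-19))*(-49) = 0*(-49) = 0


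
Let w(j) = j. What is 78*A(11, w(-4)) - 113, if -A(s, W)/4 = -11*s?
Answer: 37639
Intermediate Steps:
A(s, W) = 44*s (A(s, W) = -(-44)*s = 44*s)
78*A(11, w(-4)) - 113 = 78*(44*11) - 113 = 78*484 - 113 = 37752 - 113 = 37639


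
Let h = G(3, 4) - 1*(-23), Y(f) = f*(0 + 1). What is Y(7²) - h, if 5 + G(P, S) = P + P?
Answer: 25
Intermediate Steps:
G(P, S) = -5 + 2*P (G(P, S) = -5 + (P + P) = -5 + 2*P)
Y(f) = f (Y(f) = f*1 = f)
h = 24 (h = (-5 + 2*3) - 1*(-23) = (-5 + 6) + 23 = 1 + 23 = 24)
Y(7²) - h = 7² - 1*24 = 49 - 24 = 25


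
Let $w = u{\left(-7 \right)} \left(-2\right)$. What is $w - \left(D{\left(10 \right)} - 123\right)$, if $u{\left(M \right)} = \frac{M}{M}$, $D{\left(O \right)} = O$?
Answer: $111$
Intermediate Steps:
$u{\left(M \right)} = 1$
$w = -2$ ($w = 1 \left(-2\right) = -2$)
$w - \left(D{\left(10 \right)} - 123\right) = -2 - \left(10 - 123\right) = -2 - -113 = -2 + 113 = 111$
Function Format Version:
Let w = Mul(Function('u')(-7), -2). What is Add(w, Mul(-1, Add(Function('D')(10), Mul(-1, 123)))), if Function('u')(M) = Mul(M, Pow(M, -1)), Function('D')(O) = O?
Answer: 111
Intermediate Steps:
Function('u')(M) = 1
w = -2 (w = Mul(1, -2) = -2)
Add(w, Mul(-1, Add(Function('D')(10), Mul(-1, 123)))) = Add(-2, Mul(-1, Add(10, Mul(-1, 123)))) = Add(-2, Mul(-1, Add(10, -123))) = Add(-2, Mul(-1, -113)) = Add(-2, 113) = 111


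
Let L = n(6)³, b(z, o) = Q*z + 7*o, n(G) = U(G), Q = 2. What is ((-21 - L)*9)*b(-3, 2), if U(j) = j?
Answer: -17064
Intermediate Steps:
n(G) = G
b(z, o) = 2*z + 7*o
L = 216 (L = 6³ = 216)
((-21 - L)*9)*b(-3, 2) = ((-21 - 1*216)*9)*(2*(-3) + 7*2) = ((-21 - 216)*9)*(-6 + 14) = -237*9*8 = -2133*8 = -17064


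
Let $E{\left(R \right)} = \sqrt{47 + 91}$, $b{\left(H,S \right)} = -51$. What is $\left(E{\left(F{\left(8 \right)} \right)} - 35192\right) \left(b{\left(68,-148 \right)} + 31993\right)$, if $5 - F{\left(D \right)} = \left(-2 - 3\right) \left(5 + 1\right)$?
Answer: $-1124102864 + 31942 \sqrt{138} \approx -1.1237 \cdot 10^{9}$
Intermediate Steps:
$F{\left(D \right)} = 35$ ($F{\left(D \right)} = 5 - \left(-2 - 3\right) \left(5 + 1\right) = 5 - \left(-5\right) 6 = 5 - -30 = 5 + 30 = 35$)
$E{\left(R \right)} = \sqrt{138}$
$\left(E{\left(F{\left(8 \right)} \right)} - 35192\right) \left(b{\left(68,-148 \right)} + 31993\right) = \left(\sqrt{138} - 35192\right) \left(-51 + 31993\right) = \left(\sqrt{138} - 35192\right) 31942 = \left(-35192 + \sqrt{138}\right) 31942 = -1124102864 + 31942 \sqrt{138}$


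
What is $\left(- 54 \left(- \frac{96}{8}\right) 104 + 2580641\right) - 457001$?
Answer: $2191032$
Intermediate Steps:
$\left(- 54 \left(- \frac{96}{8}\right) 104 + 2580641\right) - 457001 = \left(- 54 \left(\left(-96\right) \frac{1}{8}\right) 104 + 2580641\right) - 457001 = \left(\left(-54\right) \left(-12\right) 104 + 2580641\right) - 457001 = \left(648 \cdot 104 + 2580641\right) - 457001 = \left(67392 + 2580641\right) - 457001 = 2648033 - 457001 = 2191032$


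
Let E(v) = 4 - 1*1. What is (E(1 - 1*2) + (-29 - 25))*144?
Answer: -7344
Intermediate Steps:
E(v) = 3 (E(v) = 4 - 1 = 3)
(E(1 - 1*2) + (-29 - 25))*144 = (3 + (-29 - 25))*144 = (3 - 54)*144 = -51*144 = -7344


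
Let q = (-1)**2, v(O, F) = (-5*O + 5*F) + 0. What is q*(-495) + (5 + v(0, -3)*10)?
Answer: -640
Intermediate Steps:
v(O, F) = -5*O + 5*F
q = 1
q*(-495) + (5 + v(0, -3)*10) = 1*(-495) + (5 + (-5*0 + 5*(-3))*10) = -495 + (5 + (0 - 15)*10) = -495 + (5 - 15*10) = -495 + (5 - 150) = -495 - 145 = -640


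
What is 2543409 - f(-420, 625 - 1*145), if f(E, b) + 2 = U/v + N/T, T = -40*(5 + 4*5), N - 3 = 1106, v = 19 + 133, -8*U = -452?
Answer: 96649646017/38000 ≈ 2.5434e+6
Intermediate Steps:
U = 113/2 (U = -1/8*(-452) = 113/2 ≈ 56.500)
v = 152
N = 1109 (N = 3 + 1106 = 1109)
T = -1000 (T = -40*(5 + 20) = -40*25 = -1000)
f(E, b) = -104017/38000 (f(E, b) = -2 + ((113/2)/152 + 1109/(-1000)) = -2 + ((113/2)*(1/152) + 1109*(-1/1000)) = -2 + (113/304 - 1109/1000) = -2 - 28017/38000 = -104017/38000)
2543409 - f(-420, 625 - 1*145) = 2543409 - 1*(-104017/38000) = 2543409 + 104017/38000 = 96649646017/38000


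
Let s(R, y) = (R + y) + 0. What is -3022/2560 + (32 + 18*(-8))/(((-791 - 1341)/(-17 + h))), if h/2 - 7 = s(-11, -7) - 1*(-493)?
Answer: 33135117/682240 ≈ 48.568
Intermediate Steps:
s(R, y) = R + y
h = 964 (h = 14 + 2*((-11 - 7) - 1*(-493)) = 14 + 2*(-18 + 493) = 14 + 2*475 = 14 + 950 = 964)
-3022/2560 + (32 + 18*(-8))/(((-791 - 1341)/(-17 + h))) = -3022/2560 + (32 + 18*(-8))/(((-791 - 1341)/(-17 + 964))) = -3022*1/2560 + (32 - 144)/((-2132/947)) = -1511/1280 - 112/((-2132*1/947)) = -1511/1280 - 112/(-2132/947) = -1511/1280 - 112*(-947/2132) = -1511/1280 + 26516/533 = 33135117/682240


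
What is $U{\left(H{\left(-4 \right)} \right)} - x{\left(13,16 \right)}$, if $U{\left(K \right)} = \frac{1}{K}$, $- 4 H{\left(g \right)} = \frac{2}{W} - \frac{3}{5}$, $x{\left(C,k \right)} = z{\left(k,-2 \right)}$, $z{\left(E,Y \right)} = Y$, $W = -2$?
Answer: $\frac{9}{2} \approx 4.5$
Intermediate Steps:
$x{\left(C,k \right)} = -2$
$H{\left(g \right)} = \frac{2}{5}$ ($H{\left(g \right)} = - \frac{\frac{2}{-2} - \frac{3}{5}}{4} = - \frac{2 \left(- \frac{1}{2}\right) - \frac{3}{5}}{4} = - \frac{-1 - \frac{3}{5}}{4} = \left(- \frac{1}{4}\right) \left(- \frac{8}{5}\right) = \frac{2}{5}$)
$U{\left(H{\left(-4 \right)} \right)} - x{\left(13,16 \right)} = \frac{1}{\frac{2}{5}} - -2 = \frac{5}{2} + 2 = \frac{9}{2}$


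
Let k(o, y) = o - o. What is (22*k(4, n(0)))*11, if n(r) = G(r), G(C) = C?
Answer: 0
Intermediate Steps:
n(r) = r
k(o, y) = 0
(22*k(4, n(0)))*11 = (22*0)*11 = 0*11 = 0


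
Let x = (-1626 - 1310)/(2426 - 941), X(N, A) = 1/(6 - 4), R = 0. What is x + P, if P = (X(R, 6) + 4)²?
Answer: 108541/5940 ≈ 18.273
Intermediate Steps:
X(N, A) = ½ (X(N, A) = 1/2 = ½)
x = -2936/1485 ≈ -1.9771
P = 81/4 (P = (½ + 4)² = (9/2)² = 81/4 ≈ 20.250)
x + P = -2936/1485 + 81/4 = 108541/5940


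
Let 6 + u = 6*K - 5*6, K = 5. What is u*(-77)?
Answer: 462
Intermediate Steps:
u = -6 (u = -6 + (6*5 - 5*6) = -6 + (30 - 30) = -6 + 0 = -6)
u*(-77) = -6*(-77) = 462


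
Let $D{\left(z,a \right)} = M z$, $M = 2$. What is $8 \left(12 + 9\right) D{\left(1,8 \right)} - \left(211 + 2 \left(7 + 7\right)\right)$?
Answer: $97$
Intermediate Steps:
$D{\left(z,a \right)} = 2 z$
$8 \left(12 + 9\right) D{\left(1,8 \right)} - \left(211 + 2 \left(7 + 7\right)\right) = 8 \left(12 + 9\right) 2 \cdot 1 - \left(211 + 2 \left(7 + 7\right)\right) = 8 \cdot 21 \cdot 2 - \left(211 + 2 \cdot 14\right) = 168 \cdot 2 - 239 = 336 - 239 = 97$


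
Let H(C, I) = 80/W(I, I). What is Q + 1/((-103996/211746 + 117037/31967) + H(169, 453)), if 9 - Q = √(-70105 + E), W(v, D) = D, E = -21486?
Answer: 15903808058046/1710306365245 - I*√91591 ≈ 9.2988 - 302.64*I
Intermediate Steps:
H(C, I) = 80/I
Q = 9 - I*√91591 (Q = 9 - √(-70105 - 21486) = 9 - √(-91591) = 9 - I*√91591 ≈ 9.0 - 302.64*I)
Q + 1/((-103996/211746 + 117037/31967) + H(169, 453)) = (9 - I*√91591) + 1/((-103996/211746 + 117037/31967) + 80/453) = (9 - I*√91591) + 1/((-103996*1/211746 + 117037*(1/31967)) + 80*(1/453)) = (9 - I*√91591) + 1/((-51998/105873 + 117037/31967) + 80/453) = (9 - I*√91591) + 1/(10728838235/3384442191 + 80/453) = (9 - I*√91591) + 1/(1710306365245/511050770841) = (9 - I*√91591) + 511050770841/1710306365245 = 15903808058046/1710306365245 - I*√91591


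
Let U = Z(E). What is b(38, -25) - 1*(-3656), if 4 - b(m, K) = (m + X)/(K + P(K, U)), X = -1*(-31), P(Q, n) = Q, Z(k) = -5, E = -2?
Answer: 183069/50 ≈ 3661.4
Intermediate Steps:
U = -5
X = 31
b(m, K) = 4 - (31 + m)/(2*K) (b(m, K) = 4 - (m + 31)/(K + K) = 4 - (31 + m)/(2*K))
b(38, -25) - 1*(-3656) = (½)*(-31 - 1*38 + 8*(-25))/(-25) - 1*(-3656) = (½)*(-1/25)*(-31 - 38 - 200) + 3656 = (½)*(-1/25)*(-269) + 3656 = 269/50 + 3656 = 183069/50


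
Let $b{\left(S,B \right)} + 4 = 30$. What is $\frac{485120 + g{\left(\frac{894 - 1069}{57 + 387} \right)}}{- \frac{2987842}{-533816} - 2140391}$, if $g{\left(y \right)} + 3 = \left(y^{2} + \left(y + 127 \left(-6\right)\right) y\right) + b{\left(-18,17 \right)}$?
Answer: $- \frac{3192834205576123}{14077629294290694} \approx -0.2268$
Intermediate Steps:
$b{\left(S,B \right)} = 26$ ($b{\left(S,B \right)} = -4 + 30 = 26$)
$g{\left(y \right)} = 23 + y^{2} + y \left(-762 + y\right)$ ($g{\left(y \right)} = -3 + \left(\left(y^{2} + \left(y + 127 \left(-6\right)\right) y\right) + 26\right) = -3 + \left(\left(y^{2} + \left(y - 762\right) y\right) + 26\right) = -3 + \left(\left(y^{2} + \left(-762 + y\right) y\right) + 26\right) = -3 + \left(\left(y^{2} + y \left(-762 + y\right)\right) + 26\right) = -3 + \left(26 + y^{2} + y \left(-762 + y\right)\right) = 23 + y^{2} + y \left(-762 + y\right)$)
$\frac{485120 + g{\left(\frac{894 - 1069}{57 + 387} \right)}}{- \frac{2987842}{-533816} - 2140391} = \frac{485120 + \left(23 - 762 \frac{894 - 1069}{57 + 387} + 2 \left(\frac{894 - 1069}{57 + 387}\right)^{2}\right)}{- \frac{2987842}{-533816} - 2140391} = \frac{485120 + \left(23 - 762 \left(- \frac{175}{444}\right) + 2 \left(- \frac{175}{444}\right)^{2}\right)}{\left(-2987842\right) \left(- \frac{1}{533816}\right) - 2140391} = \frac{485120 + \left(23 - 762 \left(\left(-175\right) \frac{1}{444}\right) + 2 \left(\left(-175\right) \frac{1}{444}\right)^{2}\right)}{\frac{1493921}{266908} - 2140391} = \frac{485120 + \left(23 - - \frac{22225}{74} + 2 \left(- \frac{175}{444}\right)^{2}\right)}{- \frac{571285987107}{266908}} = \left(485120 + \left(23 + \frac{22225}{74} + 2 \cdot \frac{30625}{197136}\right)\right) \left(- \frac{266908}{571285987107}\right) = \left(485120 + \left(23 + \frac{22225}{74} + \frac{30625}{98568}\right)\right) \left(- \frac{266908}{571285987107}\right) = \left(485120 + \frac{31901389}{98568}\right) \left(- \frac{266908}{571285987107}\right) = \frac{47849209549}{98568} \left(- \frac{266908}{571285987107}\right) = - \frac{3192834205576123}{14077629294290694}$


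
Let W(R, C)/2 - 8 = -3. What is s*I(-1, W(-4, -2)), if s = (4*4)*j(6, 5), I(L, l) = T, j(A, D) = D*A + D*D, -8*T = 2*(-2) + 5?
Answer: -110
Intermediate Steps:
W(R, C) = 10 (W(R, C) = 16 + 2*(-3) = 16 - 6 = 10)
T = -⅛ (T = -(2*(-2) + 5)/8 = -(-4 + 5)/8 = -⅛*1 = -⅛ ≈ -0.12500)
j(A, D) = D² + A*D (j(A, D) = A*D + D² = D² + A*D)
I(L, l) = -⅛
s = 880 (s = (4*4)*(5*(6 + 5)) = 16*(5*11) = 16*55 = 880)
s*I(-1, W(-4, -2)) = 880*(-⅛) = -110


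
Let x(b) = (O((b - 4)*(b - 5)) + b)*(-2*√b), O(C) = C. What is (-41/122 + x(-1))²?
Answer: -50068095/14884 + 2378*I/61 ≈ -3363.9 + 38.984*I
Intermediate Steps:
x(b) = -2*√b*(b + (-5 + b)*(-4 + b)) (x(b) = ((b - 4)*(b - 5) + b)*(-2*√b) = ((-4 + b)*(-5 + b) + b)*(-2*√b) = ((-5 + b)*(-4 + b) + b)*(-2*√b) = (b + (-5 + b)*(-4 + b))*(-2*√b) = -2*√b*(b + (-5 + b)*(-4 + b)))
(-41/122 + x(-1))² = (-41/122 + 2*√(-1)*(-20 - 1*(-1)² + 8*(-1)))² = (-41*1/122 + 2*I*(-20 - 1*1 - 8))² = (-41/122 + 2*I*(-20 - 1 - 8))² = (-41/122 + 2*I*(-29))² = (-41/122 - 58*I)²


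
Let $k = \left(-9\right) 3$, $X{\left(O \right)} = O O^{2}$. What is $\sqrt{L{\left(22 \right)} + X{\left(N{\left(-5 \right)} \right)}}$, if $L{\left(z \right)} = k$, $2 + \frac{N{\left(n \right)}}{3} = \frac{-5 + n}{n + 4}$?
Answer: $3 \sqrt{1533} \approx 117.46$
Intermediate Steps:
$N{\left(n \right)} = -6 + \frac{3 \left(-5 + n\right)}{4 + n}$ ($N{\left(n \right)} = -6 + 3 \frac{-5 + n}{n + 4} = -6 + 3 \frac{-5 + n}{4 + n} = -6 + \frac{3 \left(-5 + n\right)}{4 + n}$)
$X{\left(O \right)} = O^{3}$
$k = -27$
$L{\left(z \right)} = -27$
$\sqrt{L{\left(22 \right)} + X{\left(N{\left(-5 \right)} \right)}} = \sqrt{-27 + \left(\frac{3 \left(-13 - -5\right)}{4 - 5}\right)^{3}} = \sqrt{-27 + \left(\frac{3 \left(-13 + 5\right)}{-1}\right)^{3}} = \sqrt{-27 + \left(3 \left(-1\right) \left(-8\right)\right)^{3}} = \sqrt{-27 + 24^{3}} = \sqrt{-27 + 13824} = \sqrt{13797} = 3 \sqrt{1533}$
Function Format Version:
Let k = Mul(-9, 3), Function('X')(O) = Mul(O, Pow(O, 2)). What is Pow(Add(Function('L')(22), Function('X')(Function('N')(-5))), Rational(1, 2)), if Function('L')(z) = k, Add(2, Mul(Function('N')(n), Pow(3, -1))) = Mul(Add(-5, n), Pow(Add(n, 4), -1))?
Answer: Mul(3, Pow(1533, Rational(1, 2))) ≈ 117.46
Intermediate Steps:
Function('N')(n) = Add(-6, Mul(3, Pow(Add(4, n), -1), Add(-5, n))) (Function('N')(n) = Add(-6, Mul(3, Mul(Add(-5, n), Pow(Add(n, 4), -1)))) = Add(-6, Mul(3, Mul(Add(-5, n), Pow(Add(4, n), -1)))) = Add(-6, Mul(3, Mul(Pow(Add(4, n), -1), Add(-5, n)))) = Add(-6, Mul(3, Pow(Add(4, n), -1), Add(-5, n))))
Function('X')(O) = Pow(O, 3)
k = -27
Function('L')(z) = -27
Pow(Add(Function('L')(22), Function('X')(Function('N')(-5))), Rational(1, 2)) = Pow(Add(-27, Pow(Mul(3, Pow(Add(4, -5), -1), Add(-13, Mul(-1, -5))), 3)), Rational(1, 2)) = Pow(Add(-27, Pow(Mul(3, Pow(-1, -1), Add(-13, 5)), 3)), Rational(1, 2)) = Pow(Add(-27, Pow(Mul(3, -1, -8), 3)), Rational(1, 2)) = Pow(Add(-27, Pow(24, 3)), Rational(1, 2)) = Pow(Add(-27, 13824), Rational(1, 2)) = Pow(13797, Rational(1, 2)) = Mul(3, Pow(1533, Rational(1, 2)))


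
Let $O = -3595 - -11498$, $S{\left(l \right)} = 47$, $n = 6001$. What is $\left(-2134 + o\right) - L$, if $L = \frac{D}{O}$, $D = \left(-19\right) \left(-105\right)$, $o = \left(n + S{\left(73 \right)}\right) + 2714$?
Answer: $\frac{7482727}{1129} \approx 6627.8$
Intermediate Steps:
$o = 8762$ ($o = \left(6001 + 47\right) + 2714 = 6048 + 2714 = 8762$)
$O = 7903$ ($O = -3595 + 11498 = 7903$)
$D = 1995$
$L = \frac{285}{1129}$ ($L = \frac{1995}{7903} = 1995 \cdot \frac{1}{7903} = \frac{285}{1129} \approx 0.25244$)
$\left(-2134 + o\right) - L = \left(-2134 + 8762\right) - \frac{285}{1129} = 6628 - \frac{285}{1129} = \frac{7482727}{1129}$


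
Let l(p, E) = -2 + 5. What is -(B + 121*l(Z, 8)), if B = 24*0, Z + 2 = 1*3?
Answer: -363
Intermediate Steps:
Z = 1 (Z = -2 + 1*3 = -2 + 3 = 1)
l(p, E) = 3
B = 0
-(B + 121*l(Z, 8)) = -(0 + 121*3) = -(0 + 363) = -1*363 = -363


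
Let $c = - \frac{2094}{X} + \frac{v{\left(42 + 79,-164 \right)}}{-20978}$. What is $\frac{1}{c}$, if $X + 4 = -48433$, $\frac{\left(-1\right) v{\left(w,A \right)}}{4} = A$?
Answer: $\frac{508055693}{6076630} \approx 83.608$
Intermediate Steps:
$v{\left(w,A \right)} = - 4 A$
$X = -48437$ ($X = -4 - 48433 = -48437$)
$c = \frac{6076630}{508055693}$ ($c = - \frac{2094}{-48437} + \frac{\left(-4\right) \left(-164\right)}{-20978} = \left(-2094\right) \left(- \frac{1}{48437}\right) + 656 \left(- \frac{1}{20978}\right) = \frac{2094}{48437} - \frac{328}{10489} = \frac{6076630}{508055693} \approx 0.011961$)
$\frac{1}{c} = \frac{1}{\frac{6076630}{508055693}} = \frac{508055693}{6076630}$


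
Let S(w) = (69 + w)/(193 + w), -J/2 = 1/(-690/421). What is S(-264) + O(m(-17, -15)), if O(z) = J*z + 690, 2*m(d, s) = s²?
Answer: 2710875/3266 ≈ 830.03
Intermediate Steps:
m(d, s) = s²/2
J = 421/345 (J = -2/((-690/421)) = -2/((-690*1/421)) = -2/(-690/421) = -2*(-421/690) = 421/345 ≈ 1.2203)
S(w) = (69 + w)/(193 + w)
O(z) = 690 + 421*z/345 (O(z) = 421*z/345 + 690 = 690 + 421*z/345)
S(-264) + O(m(-17, -15)) = (69 - 264)/(193 - 264) + (690 + 421*((½)*(-15)²)/345) = -195/(-71) + (690 + 421*((½)*225)/345) = -1/71*(-195) + (690 + (421/345)*(225/2)) = 195/71 + (690 + 6315/46) = 195/71 + 38055/46 = 2710875/3266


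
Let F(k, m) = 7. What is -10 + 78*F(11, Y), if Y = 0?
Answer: 536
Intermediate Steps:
-10 + 78*F(11, Y) = -10 + 78*7 = -10 + 546 = 536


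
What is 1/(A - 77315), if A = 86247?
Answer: 1/8932 ≈ 0.00011196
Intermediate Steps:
1/(A - 77315) = 1/(86247 - 77315) = 1/8932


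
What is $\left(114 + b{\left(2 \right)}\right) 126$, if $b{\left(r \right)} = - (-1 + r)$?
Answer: $14238$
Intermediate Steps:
$b{\left(r \right)} = 1 - r$
$\left(114 + b{\left(2 \right)}\right) 126 = \left(114 + \left(1 - 2\right)\right) 126 = \left(114 - 1\right) 126 = 113 \cdot 126 = 14238$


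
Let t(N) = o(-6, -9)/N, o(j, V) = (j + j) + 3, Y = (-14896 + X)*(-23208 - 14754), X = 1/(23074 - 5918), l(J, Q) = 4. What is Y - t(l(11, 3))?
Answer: 9701408369151/17156 ≈ 5.6548e+8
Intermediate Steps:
X = 1/17156 ≈ 5.8289e-5
Y = 4850704165275/8578 (Y = (-14896 + 1/17156)*(-23208 - 14754) = -255555775/17156*(-37962) = 4850704165275/8578 ≈ 5.6548e+8)
o(j, V) = 3 + 2*j (o(j, V) = 2*j + 3 = 3 + 2*j)
t(N) = -9/N (t(N) = (3 + 2*(-6))/N = (3 - 12)/N = -9/N)
Y - t(l(11, 3)) = 4850704165275/8578 - (-9)/4 = 4850704165275/8578 - 1*(-9/4) = 4850704165275/8578 + 9/4 = 9701408369151/17156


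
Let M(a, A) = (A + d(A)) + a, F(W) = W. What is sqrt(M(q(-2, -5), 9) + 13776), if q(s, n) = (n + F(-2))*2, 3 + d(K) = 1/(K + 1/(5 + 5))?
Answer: sqrt(114013718)/91 ≈ 117.34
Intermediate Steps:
d(K) = -3 + 1/(1/10 + K) (d(K) = -3 + 1/(K + 1/(5 + 5)) = -3 + 1/(K + 1/10) = -3 + 1/(1/10 + K))
q(s, n) = -4 + 2*n (q(s, n) = (n - 2)*2 = (-2 + n)*2 = -4 + 2*n)
M(a, A) = A + a + (7 - 30*A)/(1 + 10*A) (M(a, A) = (A + (7 - 30*A)/(1 + 10*A)) + a = A + a + (7 - 30*A)/(1 + 10*A))
sqrt(M(q(-2, -5), 9) + 13776) = sqrt((7 - 30*9 + (1 + 10*9)*(9 + (-4 + 2*(-5))))/(1 + 10*9) + 13776) = sqrt((7 - 270 + (1 + 90)*(9 + (-4 - 10)))/(1 + 90) + 13776) = sqrt((7 - 270 + 91*(9 - 14))/91 + 13776) = sqrt((7 - 270 + 91*(-5))/91 + 13776) = sqrt((7 - 270 - 455)/91 + 13776) = sqrt((1/91)*(-718) + 13776) = sqrt(-718/91 + 13776) = sqrt(1252898/91) = sqrt(114013718)/91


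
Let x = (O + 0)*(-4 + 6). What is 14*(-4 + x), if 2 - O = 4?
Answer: -112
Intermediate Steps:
O = -2 (O = 2 - 1*4 = 2 - 4 = -2)
x = -4 (x = (-2 + 0)*(-4 + 6) = -2*2 = -4)
14*(-4 + x) = 14*(-4 - 4) = 14*(-8) = -112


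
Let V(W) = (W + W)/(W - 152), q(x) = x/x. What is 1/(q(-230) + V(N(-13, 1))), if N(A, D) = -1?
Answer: 153/155 ≈ 0.98710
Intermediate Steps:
q(x) = 1
V(W) = 2*W/(-152 + W) (V(W) = (2*W)/(-152 + W) = 2*W/(-152 + W))
1/(q(-230) + V(N(-13, 1))) = 1/(1 + 2*(-1)/(-152 - 1)) = 1/(1 + 2*(-1)/(-153)) = 1/(1 + 2*(-1)*(-1/153)) = 1/(1 + 2/153) = 1/(155/153) = 153/155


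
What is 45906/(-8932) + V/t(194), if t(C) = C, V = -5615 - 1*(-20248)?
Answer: 2174932/30943 ≈ 70.288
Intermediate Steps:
V = 14633 (V = -5615 + 20248 = 14633)
45906/(-8932) + V/t(194) = 45906/(-8932) + 14633/194 = 45906*(-1/8932) + 14633*(1/194) = -3279/638 + 14633/194 = 2174932/30943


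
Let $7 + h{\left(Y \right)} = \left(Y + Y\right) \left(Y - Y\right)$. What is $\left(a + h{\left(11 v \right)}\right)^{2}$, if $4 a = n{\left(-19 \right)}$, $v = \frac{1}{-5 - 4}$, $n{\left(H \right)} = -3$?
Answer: $\frac{961}{16} \approx 60.063$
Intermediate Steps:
$v = - \frac{1}{9}$ ($v = \frac{1}{-9} = - \frac{1}{9} \approx -0.11111$)
$h{\left(Y \right)} = -7$ ($h{\left(Y \right)} = -7 + \left(Y + Y\right) \left(Y - Y\right) = -7 + 2 Y 0 = -7 + 0 = -7$)
$a = - \frac{3}{4}$ ($a = \frac{1}{4} \left(-3\right) = - \frac{3}{4} \approx -0.75$)
$\left(a + h{\left(11 v \right)}\right)^{2} = \left(- \frac{3}{4} - 7\right)^{2} = \left(- \frac{31}{4}\right)^{2} = \frac{961}{16}$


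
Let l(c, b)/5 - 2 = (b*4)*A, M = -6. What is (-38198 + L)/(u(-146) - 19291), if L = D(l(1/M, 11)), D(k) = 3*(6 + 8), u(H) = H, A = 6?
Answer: 38156/19437 ≈ 1.9631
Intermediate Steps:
l(c, b) = 10 + 120*b (l(c, b) = 10 + 5*((b*4)*6) = 10 + 5*((4*b)*6) = 10 + 5*(24*b) = 10 + 120*b)
D(k) = 42 (D(k) = 3*14 = 42)
L = 42
(-38198 + L)/(u(-146) - 19291) = (-38198 + 42)/(-146 - 19291) = -38156/(-19437) = -38156*(-1/19437) = 38156/19437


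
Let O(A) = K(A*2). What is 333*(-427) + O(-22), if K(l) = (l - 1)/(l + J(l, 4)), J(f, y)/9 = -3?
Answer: -10095516/71 ≈ -1.4219e+5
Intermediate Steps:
J(f, y) = -27 (J(f, y) = 9*(-3) = -27)
K(l) = (-1 + l)/(-27 + l) (K(l) = (l - 1)/(l - 27) = (-1 + l)/(-27 + l))
O(A) = (-1 + 2*A)/(-27 + 2*A) (O(A) = (-1 + A*2)/(-27 + A*2) = (-1 + 2*A)/(-27 + 2*A))
333*(-427) + O(-22) = 333*(-427) + (-1 + 2*(-22))/(-27 + 2*(-22)) = -142191 + (-1 - 44)/(-27 - 44) = -142191 - 45/(-71) = -142191 - 1/71*(-45) = -142191 + 45/71 = -10095516/71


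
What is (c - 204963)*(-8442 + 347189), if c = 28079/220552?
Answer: -15313048479694259/220552 ≈ -6.9431e+10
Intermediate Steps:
c = 28079/220552 (c = 28079*(1/220552) = 28079/220552 ≈ 0.12731)
(c - 204963)*(-8442 + 347189) = (28079/220552 - 204963)*(-8442 + 347189) = -45204971497/220552*338747 = -15313048479694259/220552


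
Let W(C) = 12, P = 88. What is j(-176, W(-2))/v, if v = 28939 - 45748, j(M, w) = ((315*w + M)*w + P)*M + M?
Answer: 7627312/16809 ≈ 453.76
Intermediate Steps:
j(M, w) = M + M*(88 + w*(M + 315*w)) (j(M, w) = ((315*w + M)*w + 88)*M + M = ((M + 315*w)*w + 88)*M + M = (w*(M + 315*w) + 88)*M + M = (88 + w*(M + 315*w))*M + M = M*(88 + w*(M + 315*w)) + M = M + M*(88 + w*(M + 315*w)))
v = -16809
j(-176, W(-2))/v = -176*(89 + 315*12² - 176*12)/(-16809) = -176*(89 + 315*144 - 2112)*(-1/16809) = -176*(89 + 45360 - 2112)*(-1/16809) = -176*43337*(-1/16809) = -7627312*(-1/16809) = 7627312/16809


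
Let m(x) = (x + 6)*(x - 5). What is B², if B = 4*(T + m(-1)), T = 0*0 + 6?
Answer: 9216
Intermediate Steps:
T = 6 (T = 0 + 6 = 6)
m(x) = (-5 + x)*(6 + x) (m(x) = (6 + x)*(-5 + x) = (-5 + x)*(6 + x))
B = -96 (B = 4*(6 + (-30 - 1 + (-1)²)) = 4*(6 + (-30 - 1 + 1)) = 4*(6 - 30) = 4*(-24) = -96)
B² = (-96)² = 9216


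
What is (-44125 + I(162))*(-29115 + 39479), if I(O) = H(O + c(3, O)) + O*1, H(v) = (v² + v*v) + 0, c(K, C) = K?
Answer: 108687268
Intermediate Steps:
H(v) = 2*v² (H(v) = (v² + v²) + 0 = 2*v² + 0 = 2*v²)
I(O) = O + 2*(3 + O)² (I(O) = 2*(O + 3)² + O*1 = 2*(3 + O)² + O = O + 2*(3 + O)²)
(-44125 + I(162))*(-29115 + 39479) = (-44125 + (162 + 2*(3 + 162)²))*(-29115 + 39479) = (-44125 + (162 + 2*165²))*10364 = (-44125 + (162 + 2*27225))*10364 = (-44125 + (162 + 54450))*10364 = (-44125 + 54612)*10364 = 10487*10364 = 108687268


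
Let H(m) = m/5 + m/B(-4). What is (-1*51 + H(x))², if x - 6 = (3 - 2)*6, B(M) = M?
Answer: 66564/25 ≈ 2662.6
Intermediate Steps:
x = 12 (x = 6 + (3 - 2)*6 = 6 + 1*6 = 6 + 6 = 12)
H(m) = -m/20 (H(m) = m/5 + m/(-4) = m*(⅕) + m*(-¼) = m/5 - m/4 = -m/20)
(-1*51 + H(x))² = (-1*51 - 1/20*12)² = (-51 - ⅗)² = (-258/5)² = 66564/25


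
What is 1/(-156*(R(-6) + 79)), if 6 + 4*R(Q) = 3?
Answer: -1/12207 ≈ -8.1920e-5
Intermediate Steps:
R(Q) = -3/4 (R(Q) = -3/2 + (1/4)*3 = -3/2 + 3/4 = -3/4)
1/(-156*(R(-6) + 79)) = 1/(-156*(-3/4 + 79)) = 1/(-156*313/4) = 1/(-12207) = -1/12207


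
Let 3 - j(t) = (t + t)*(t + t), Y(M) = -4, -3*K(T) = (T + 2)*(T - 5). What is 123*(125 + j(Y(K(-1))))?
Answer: 7872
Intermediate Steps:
K(T) = -(-5 + T)*(2 + T)/3 (K(T) = -(T + 2)*(T - 5)/3 = -(2 + T)*(-5 + T)/3 = -(-5 + T)*(2 + T)/3)
j(t) = 3 - 4*t² (j(t) = 3 - (t + t)*(t + t) = 3 - 2*t*2*t = 3 - 4*t²)
123*(125 + j(Y(K(-1)))) = 123*(125 + (3 - 4*(-4)²)) = 123*(125 + (3 - 4*16)) = 123*(125 + (3 - 64)) = 123*(125 - 61) = 123*64 = 7872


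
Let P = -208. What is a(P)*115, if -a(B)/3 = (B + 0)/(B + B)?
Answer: -345/2 ≈ -172.50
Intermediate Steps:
a(B) = -3/2 (a(B) = -3*(B + 0)/(B + B) = -3*B/(2*B) = -3*B*1/(2*B) = -3*½ = -3/2)
a(P)*115 = -3/2*115 = -345/2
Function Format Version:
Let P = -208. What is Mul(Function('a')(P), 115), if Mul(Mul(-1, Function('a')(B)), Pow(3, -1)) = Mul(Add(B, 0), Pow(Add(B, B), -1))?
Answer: Rational(-345, 2) ≈ -172.50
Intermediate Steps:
Function('a')(B) = Rational(-3, 2) (Function('a')(B) = Mul(-3, Mul(Add(B, 0), Pow(Add(B, B), -1))) = Mul(-3, Mul(B, Pow(Mul(2, B), -1))) = Mul(-3, Mul(B, Mul(Rational(1, 2), Pow(B, -1)))) = Mul(-3, Rational(1, 2)) = Rational(-3, 2))
Mul(Function('a')(P), 115) = Mul(Rational(-3, 2), 115) = Rational(-345, 2)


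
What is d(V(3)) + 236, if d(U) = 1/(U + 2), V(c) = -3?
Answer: 235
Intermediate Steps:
d(U) = 1/(2 + U)
d(V(3)) + 236 = 1/(2 - 3) + 236 = 1/(-1) + 236 = -1 + 236 = 235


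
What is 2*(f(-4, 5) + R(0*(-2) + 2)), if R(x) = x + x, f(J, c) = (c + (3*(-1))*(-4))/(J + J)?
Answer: 15/4 ≈ 3.7500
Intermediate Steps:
f(J, c) = (12 + c)/(2*J) (f(J, c) = (c - 3*(-4))/((2*J)) = (c + 12)*(1/(2*J)) = (12 + c)*(1/(2*J)) = (12 + c)/(2*J))
R(x) = 2*x
2*(f(-4, 5) + R(0*(-2) + 2)) = 2*((½)*(12 + 5)/(-4) + 2*(0*(-2) + 2)) = 2*((½)*(-¼)*17 + 2*(0 + 2)) = 2*(-17/8 + 2*2) = 2*(-17/8 + 4) = 2*(15/8) = 15/4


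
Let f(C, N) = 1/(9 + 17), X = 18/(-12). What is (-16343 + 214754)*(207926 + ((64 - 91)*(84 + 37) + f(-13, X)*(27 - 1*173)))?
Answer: 527871275034/13 ≈ 4.0605e+10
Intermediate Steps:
X = -3/2 (X = 18*(-1/12) = -3/2 ≈ -1.5000)
f(C, N) = 1/26
(-16343 + 214754)*(207926 + ((64 - 91)*(84 + 37) + f(-13, X)*(27 - 1*173))) = (-16343 + 214754)*(207926 + ((64 - 91)*(84 + 37) + (27 - 1*173)/26)) = 198411*(207926 + (-27*121 + (27 - 173)/26)) = 198411*(207926 + (-3267 + (1/26)*(-146))) = 198411*(207926 + (-3267 - 73/13)) = 198411*(207926 - 42544/13) = 198411*(2660494/13) = 527871275034/13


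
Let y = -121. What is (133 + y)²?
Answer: 144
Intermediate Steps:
(133 + y)² = (133 - 121)² = 12² = 144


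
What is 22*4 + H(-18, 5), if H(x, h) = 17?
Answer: 105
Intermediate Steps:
22*4 + H(-18, 5) = 22*4 + 17 = 88 + 17 = 105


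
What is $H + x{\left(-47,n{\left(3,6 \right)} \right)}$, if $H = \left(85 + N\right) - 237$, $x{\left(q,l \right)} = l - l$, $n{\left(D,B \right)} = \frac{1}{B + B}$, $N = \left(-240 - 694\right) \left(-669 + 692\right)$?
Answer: $-21634$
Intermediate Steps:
$N = -21482$ ($N = \left(-934\right) 23 = -21482$)
$n{\left(D,B \right)} = \frac{1}{2 B}$
$x{\left(q,l \right)} = 0$
$H = -21634$ ($H = \left(85 - 21482\right) - 237 = -21397 - 237 = -21634$)
$H + x{\left(-47,n{\left(3,6 \right)} \right)} = -21634 + 0 = -21634$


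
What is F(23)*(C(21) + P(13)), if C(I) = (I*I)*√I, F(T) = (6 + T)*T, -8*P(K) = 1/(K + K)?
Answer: -667/208 + 294147*√21 ≈ 1.3479e+6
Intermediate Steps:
P(K) = -1/(16*K) (P(K) = -1/(8*(K + K)) = -1/(2*K)/8 = -1/(16*K))
F(T) = T*(6 + T)
C(I) = I^(5/2) (C(I) = I²*√I = I^(5/2))
F(23)*(C(21) + P(13)) = (23*(6 + 23))*(21^(5/2) - 1/16/13) = (23*29)*(441*√21 - 1/16*1/13) = 667*(441*√21 - 1/208) = 667*(-1/208 + 441*√21) = -667/208 + 294147*√21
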